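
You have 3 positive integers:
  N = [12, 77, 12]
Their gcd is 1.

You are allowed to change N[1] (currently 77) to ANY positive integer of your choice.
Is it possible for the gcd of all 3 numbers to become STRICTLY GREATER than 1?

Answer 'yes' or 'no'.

Current gcd = 1
gcd of all OTHER numbers (without N[1]=77): gcd([12, 12]) = 12
The new gcd after any change is gcd(12, new_value).
This can be at most 12.
Since 12 > old gcd 1, the gcd CAN increase (e.g., set N[1] = 12).

Answer: yes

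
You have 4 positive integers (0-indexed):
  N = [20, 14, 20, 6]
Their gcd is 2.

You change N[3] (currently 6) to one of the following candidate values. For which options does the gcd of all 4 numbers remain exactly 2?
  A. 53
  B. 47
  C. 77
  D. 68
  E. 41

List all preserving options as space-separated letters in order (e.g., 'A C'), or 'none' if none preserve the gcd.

Old gcd = 2; gcd of others (without N[3]) = 2
New gcd for candidate v: gcd(2, v). Preserves old gcd iff gcd(2, v) = 2.
  Option A: v=53, gcd(2,53)=1 -> changes
  Option B: v=47, gcd(2,47)=1 -> changes
  Option C: v=77, gcd(2,77)=1 -> changes
  Option D: v=68, gcd(2,68)=2 -> preserves
  Option E: v=41, gcd(2,41)=1 -> changes

Answer: D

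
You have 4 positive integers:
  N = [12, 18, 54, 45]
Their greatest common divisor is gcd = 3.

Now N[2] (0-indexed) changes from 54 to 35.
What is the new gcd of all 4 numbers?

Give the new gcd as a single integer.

Numbers: [12, 18, 54, 45], gcd = 3
Change: index 2, 54 -> 35
gcd of the OTHER numbers (without index 2): gcd([12, 18, 45]) = 3
New gcd = gcd(g_others, new_val) = gcd(3, 35) = 1

Answer: 1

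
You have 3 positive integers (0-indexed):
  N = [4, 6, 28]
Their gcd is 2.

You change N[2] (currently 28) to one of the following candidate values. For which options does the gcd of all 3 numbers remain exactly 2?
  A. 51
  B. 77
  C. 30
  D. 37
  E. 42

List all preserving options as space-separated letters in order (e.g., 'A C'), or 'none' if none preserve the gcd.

Old gcd = 2; gcd of others (without N[2]) = 2
New gcd for candidate v: gcd(2, v). Preserves old gcd iff gcd(2, v) = 2.
  Option A: v=51, gcd(2,51)=1 -> changes
  Option B: v=77, gcd(2,77)=1 -> changes
  Option C: v=30, gcd(2,30)=2 -> preserves
  Option D: v=37, gcd(2,37)=1 -> changes
  Option E: v=42, gcd(2,42)=2 -> preserves

Answer: C E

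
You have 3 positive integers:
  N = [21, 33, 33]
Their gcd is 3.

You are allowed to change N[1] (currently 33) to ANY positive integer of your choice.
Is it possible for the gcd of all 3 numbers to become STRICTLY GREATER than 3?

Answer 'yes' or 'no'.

Current gcd = 3
gcd of all OTHER numbers (without N[1]=33): gcd([21, 33]) = 3
The new gcd after any change is gcd(3, new_value).
This can be at most 3.
Since 3 = old gcd 3, the gcd can only stay the same or decrease.

Answer: no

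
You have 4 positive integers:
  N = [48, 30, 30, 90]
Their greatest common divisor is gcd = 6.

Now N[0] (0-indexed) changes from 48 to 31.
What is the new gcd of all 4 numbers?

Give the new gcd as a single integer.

Answer: 1

Derivation:
Numbers: [48, 30, 30, 90], gcd = 6
Change: index 0, 48 -> 31
gcd of the OTHER numbers (without index 0): gcd([30, 30, 90]) = 30
New gcd = gcd(g_others, new_val) = gcd(30, 31) = 1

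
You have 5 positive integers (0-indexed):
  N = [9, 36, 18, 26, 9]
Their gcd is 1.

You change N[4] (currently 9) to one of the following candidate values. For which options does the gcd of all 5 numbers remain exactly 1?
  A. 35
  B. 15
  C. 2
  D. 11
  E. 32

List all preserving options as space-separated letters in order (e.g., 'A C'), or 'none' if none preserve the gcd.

Answer: A B C D E

Derivation:
Old gcd = 1; gcd of others (without N[4]) = 1
New gcd for candidate v: gcd(1, v). Preserves old gcd iff gcd(1, v) = 1.
  Option A: v=35, gcd(1,35)=1 -> preserves
  Option B: v=15, gcd(1,15)=1 -> preserves
  Option C: v=2, gcd(1,2)=1 -> preserves
  Option D: v=11, gcd(1,11)=1 -> preserves
  Option E: v=32, gcd(1,32)=1 -> preserves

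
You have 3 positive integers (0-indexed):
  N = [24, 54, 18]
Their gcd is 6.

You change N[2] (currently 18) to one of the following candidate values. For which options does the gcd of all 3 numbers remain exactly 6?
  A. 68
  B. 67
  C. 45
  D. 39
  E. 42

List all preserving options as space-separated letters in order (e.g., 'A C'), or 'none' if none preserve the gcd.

Answer: E

Derivation:
Old gcd = 6; gcd of others (without N[2]) = 6
New gcd for candidate v: gcd(6, v). Preserves old gcd iff gcd(6, v) = 6.
  Option A: v=68, gcd(6,68)=2 -> changes
  Option B: v=67, gcd(6,67)=1 -> changes
  Option C: v=45, gcd(6,45)=3 -> changes
  Option D: v=39, gcd(6,39)=3 -> changes
  Option E: v=42, gcd(6,42)=6 -> preserves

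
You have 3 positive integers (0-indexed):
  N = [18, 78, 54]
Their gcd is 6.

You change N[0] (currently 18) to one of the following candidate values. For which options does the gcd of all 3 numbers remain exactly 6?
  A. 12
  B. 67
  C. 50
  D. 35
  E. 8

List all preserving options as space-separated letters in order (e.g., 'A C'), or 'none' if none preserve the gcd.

Old gcd = 6; gcd of others (without N[0]) = 6
New gcd for candidate v: gcd(6, v). Preserves old gcd iff gcd(6, v) = 6.
  Option A: v=12, gcd(6,12)=6 -> preserves
  Option B: v=67, gcd(6,67)=1 -> changes
  Option C: v=50, gcd(6,50)=2 -> changes
  Option D: v=35, gcd(6,35)=1 -> changes
  Option E: v=8, gcd(6,8)=2 -> changes

Answer: A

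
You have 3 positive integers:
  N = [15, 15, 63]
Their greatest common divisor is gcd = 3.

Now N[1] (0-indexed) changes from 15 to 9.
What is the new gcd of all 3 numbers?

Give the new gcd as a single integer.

Answer: 3

Derivation:
Numbers: [15, 15, 63], gcd = 3
Change: index 1, 15 -> 9
gcd of the OTHER numbers (without index 1): gcd([15, 63]) = 3
New gcd = gcd(g_others, new_val) = gcd(3, 9) = 3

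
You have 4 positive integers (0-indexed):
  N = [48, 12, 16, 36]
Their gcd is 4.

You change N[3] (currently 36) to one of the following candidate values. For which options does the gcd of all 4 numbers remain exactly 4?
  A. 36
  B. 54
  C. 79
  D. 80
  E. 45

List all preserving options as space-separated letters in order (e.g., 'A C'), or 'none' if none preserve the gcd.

Old gcd = 4; gcd of others (without N[3]) = 4
New gcd for candidate v: gcd(4, v). Preserves old gcd iff gcd(4, v) = 4.
  Option A: v=36, gcd(4,36)=4 -> preserves
  Option B: v=54, gcd(4,54)=2 -> changes
  Option C: v=79, gcd(4,79)=1 -> changes
  Option D: v=80, gcd(4,80)=4 -> preserves
  Option E: v=45, gcd(4,45)=1 -> changes

Answer: A D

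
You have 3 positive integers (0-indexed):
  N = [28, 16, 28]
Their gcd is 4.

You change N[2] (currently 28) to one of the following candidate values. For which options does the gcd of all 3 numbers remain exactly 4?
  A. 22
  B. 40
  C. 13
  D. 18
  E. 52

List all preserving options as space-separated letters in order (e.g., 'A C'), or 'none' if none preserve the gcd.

Old gcd = 4; gcd of others (without N[2]) = 4
New gcd for candidate v: gcd(4, v). Preserves old gcd iff gcd(4, v) = 4.
  Option A: v=22, gcd(4,22)=2 -> changes
  Option B: v=40, gcd(4,40)=4 -> preserves
  Option C: v=13, gcd(4,13)=1 -> changes
  Option D: v=18, gcd(4,18)=2 -> changes
  Option E: v=52, gcd(4,52)=4 -> preserves

Answer: B E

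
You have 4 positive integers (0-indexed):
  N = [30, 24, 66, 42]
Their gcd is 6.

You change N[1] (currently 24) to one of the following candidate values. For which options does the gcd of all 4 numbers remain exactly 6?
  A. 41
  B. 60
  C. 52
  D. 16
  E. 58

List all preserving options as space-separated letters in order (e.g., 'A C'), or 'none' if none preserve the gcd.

Answer: B

Derivation:
Old gcd = 6; gcd of others (without N[1]) = 6
New gcd for candidate v: gcd(6, v). Preserves old gcd iff gcd(6, v) = 6.
  Option A: v=41, gcd(6,41)=1 -> changes
  Option B: v=60, gcd(6,60)=6 -> preserves
  Option C: v=52, gcd(6,52)=2 -> changes
  Option D: v=16, gcd(6,16)=2 -> changes
  Option E: v=58, gcd(6,58)=2 -> changes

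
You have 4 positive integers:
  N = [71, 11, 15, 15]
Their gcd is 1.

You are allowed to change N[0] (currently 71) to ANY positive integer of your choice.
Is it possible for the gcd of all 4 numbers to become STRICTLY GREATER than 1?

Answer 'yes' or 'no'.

Current gcd = 1
gcd of all OTHER numbers (without N[0]=71): gcd([11, 15, 15]) = 1
The new gcd after any change is gcd(1, new_value).
This can be at most 1.
Since 1 = old gcd 1, the gcd can only stay the same or decrease.

Answer: no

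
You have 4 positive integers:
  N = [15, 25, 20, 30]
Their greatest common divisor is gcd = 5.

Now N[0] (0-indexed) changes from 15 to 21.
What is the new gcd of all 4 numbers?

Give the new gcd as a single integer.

Answer: 1

Derivation:
Numbers: [15, 25, 20, 30], gcd = 5
Change: index 0, 15 -> 21
gcd of the OTHER numbers (without index 0): gcd([25, 20, 30]) = 5
New gcd = gcd(g_others, new_val) = gcd(5, 21) = 1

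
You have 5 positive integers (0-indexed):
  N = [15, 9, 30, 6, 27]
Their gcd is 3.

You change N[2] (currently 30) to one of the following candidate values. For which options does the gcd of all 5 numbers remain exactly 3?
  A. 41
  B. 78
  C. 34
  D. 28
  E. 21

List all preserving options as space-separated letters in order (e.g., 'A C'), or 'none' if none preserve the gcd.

Old gcd = 3; gcd of others (without N[2]) = 3
New gcd for candidate v: gcd(3, v). Preserves old gcd iff gcd(3, v) = 3.
  Option A: v=41, gcd(3,41)=1 -> changes
  Option B: v=78, gcd(3,78)=3 -> preserves
  Option C: v=34, gcd(3,34)=1 -> changes
  Option D: v=28, gcd(3,28)=1 -> changes
  Option E: v=21, gcd(3,21)=3 -> preserves

Answer: B E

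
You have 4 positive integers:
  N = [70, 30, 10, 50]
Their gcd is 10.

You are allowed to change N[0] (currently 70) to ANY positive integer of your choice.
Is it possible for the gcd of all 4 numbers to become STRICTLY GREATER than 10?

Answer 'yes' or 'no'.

Answer: no

Derivation:
Current gcd = 10
gcd of all OTHER numbers (without N[0]=70): gcd([30, 10, 50]) = 10
The new gcd after any change is gcd(10, new_value).
This can be at most 10.
Since 10 = old gcd 10, the gcd can only stay the same or decrease.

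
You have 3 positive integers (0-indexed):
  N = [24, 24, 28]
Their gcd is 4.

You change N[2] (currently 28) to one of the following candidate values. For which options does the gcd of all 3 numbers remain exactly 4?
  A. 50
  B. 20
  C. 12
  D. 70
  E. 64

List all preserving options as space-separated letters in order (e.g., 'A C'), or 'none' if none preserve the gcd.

Answer: B

Derivation:
Old gcd = 4; gcd of others (without N[2]) = 24
New gcd for candidate v: gcd(24, v). Preserves old gcd iff gcd(24, v) = 4.
  Option A: v=50, gcd(24,50)=2 -> changes
  Option B: v=20, gcd(24,20)=4 -> preserves
  Option C: v=12, gcd(24,12)=12 -> changes
  Option D: v=70, gcd(24,70)=2 -> changes
  Option E: v=64, gcd(24,64)=8 -> changes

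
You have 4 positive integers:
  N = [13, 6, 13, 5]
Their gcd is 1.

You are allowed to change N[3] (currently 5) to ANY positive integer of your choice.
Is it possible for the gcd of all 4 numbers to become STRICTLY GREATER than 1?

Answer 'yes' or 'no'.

Current gcd = 1
gcd of all OTHER numbers (without N[3]=5): gcd([13, 6, 13]) = 1
The new gcd after any change is gcd(1, new_value).
This can be at most 1.
Since 1 = old gcd 1, the gcd can only stay the same or decrease.

Answer: no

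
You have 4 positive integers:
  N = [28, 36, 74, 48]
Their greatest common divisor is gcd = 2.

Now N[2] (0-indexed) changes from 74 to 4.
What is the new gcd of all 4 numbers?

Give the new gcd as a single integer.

Answer: 4

Derivation:
Numbers: [28, 36, 74, 48], gcd = 2
Change: index 2, 74 -> 4
gcd of the OTHER numbers (without index 2): gcd([28, 36, 48]) = 4
New gcd = gcd(g_others, new_val) = gcd(4, 4) = 4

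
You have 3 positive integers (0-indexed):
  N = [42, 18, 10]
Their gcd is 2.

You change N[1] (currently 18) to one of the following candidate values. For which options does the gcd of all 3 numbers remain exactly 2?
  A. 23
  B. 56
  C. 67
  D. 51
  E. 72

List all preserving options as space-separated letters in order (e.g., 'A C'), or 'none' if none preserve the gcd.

Answer: B E

Derivation:
Old gcd = 2; gcd of others (without N[1]) = 2
New gcd for candidate v: gcd(2, v). Preserves old gcd iff gcd(2, v) = 2.
  Option A: v=23, gcd(2,23)=1 -> changes
  Option B: v=56, gcd(2,56)=2 -> preserves
  Option C: v=67, gcd(2,67)=1 -> changes
  Option D: v=51, gcd(2,51)=1 -> changes
  Option E: v=72, gcd(2,72)=2 -> preserves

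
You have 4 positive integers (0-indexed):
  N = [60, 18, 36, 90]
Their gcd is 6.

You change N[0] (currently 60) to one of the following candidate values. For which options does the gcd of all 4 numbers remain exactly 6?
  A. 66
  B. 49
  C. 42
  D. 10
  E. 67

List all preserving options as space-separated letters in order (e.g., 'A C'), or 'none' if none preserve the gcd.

Answer: A C

Derivation:
Old gcd = 6; gcd of others (without N[0]) = 18
New gcd for candidate v: gcd(18, v). Preserves old gcd iff gcd(18, v) = 6.
  Option A: v=66, gcd(18,66)=6 -> preserves
  Option B: v=49, gcd(18,49)=1 -> changes
  Option C: v=42, gcd(18,42)=6 -> preserves
  Option D: v=10, gcd(18,10)=2 -> changes
  Option E: v=67, gcd(18,67)=1 -> changes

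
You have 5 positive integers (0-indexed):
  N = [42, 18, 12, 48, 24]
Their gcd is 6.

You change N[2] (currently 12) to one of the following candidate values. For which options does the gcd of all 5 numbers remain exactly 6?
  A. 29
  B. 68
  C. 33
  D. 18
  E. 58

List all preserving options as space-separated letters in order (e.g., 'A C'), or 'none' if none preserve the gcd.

Old gcd = 6; gcd of others (without N[2]) = 6
New gcd for candidate v: gcd(6, v). Preserves old gcd iff gcd(6, v) = 6.
  Option A: v=29, gcd(6,29)=1 -> changes
  Option B: v=68, gcd(6,68)=2 -> changes
  Option C: v=33, gcd(6,33)=3 -> changes
  Option D: v=18, gcd(6,18)=6 -> preserves
  Option E: v=58, gcd(6,58)=2 -> changes

Answer: D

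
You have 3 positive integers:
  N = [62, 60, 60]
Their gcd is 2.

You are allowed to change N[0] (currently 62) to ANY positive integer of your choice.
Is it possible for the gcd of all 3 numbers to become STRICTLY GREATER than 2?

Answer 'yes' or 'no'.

Current gcd = 2
gcd of all OTHER numbers (without N[0]=62): gcd([60, 60]) = 60
The new gcd after any change is gcd(60, new_value).
This can be at most 60.
Since 60 > old gcd 2, the gcd CAN increase (e.g., set N[0] = 60).

Answer: yes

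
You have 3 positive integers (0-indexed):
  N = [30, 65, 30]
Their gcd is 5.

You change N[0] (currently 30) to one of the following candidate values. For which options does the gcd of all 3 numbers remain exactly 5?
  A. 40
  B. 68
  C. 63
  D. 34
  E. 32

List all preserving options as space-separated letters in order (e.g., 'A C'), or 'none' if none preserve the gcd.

Answer: A

Derivation:
Old gcd = 5; gcd of others (without N[0]) = 5
New gcd for candidate v: gcd(5, v). Preserves old gcd iff gcd(5, v) = 5.
  Option A: v=40, gcd(5,40)=5 -> preserves
  Option B: v=68, gcd(5,68)=1 -> changes
  Option C: v=63, gcd(5,63)=1 -> changes
  Option D: v=34, gcd(5,34)=1 -> changes
  Option E: v=32, gcd(5,32)=1 -> changes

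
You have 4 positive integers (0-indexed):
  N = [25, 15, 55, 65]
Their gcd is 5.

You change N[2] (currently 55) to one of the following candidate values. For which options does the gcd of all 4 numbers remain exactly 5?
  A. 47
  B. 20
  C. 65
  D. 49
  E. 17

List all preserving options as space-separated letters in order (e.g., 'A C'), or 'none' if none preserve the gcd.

Answer: B C

Derivation:
Old gcd = 5; gcd of others (without N[2]) = 5
New gcd for candidate v: gcd(5, v). Preserves old gcd iff gcd(5, v) = 5.
  Option A: v=47, gcd(5,47)=1 -> changes
  Option B: v=20, gcd(5,20)=5 -> preserves
  Option C: v=65, gcd(5,65)=5 -> preserves
  Option D: v=49, gcd(5,49)=1 -> changes
  Option E: v=17, gcd(5,17)=1 -> changes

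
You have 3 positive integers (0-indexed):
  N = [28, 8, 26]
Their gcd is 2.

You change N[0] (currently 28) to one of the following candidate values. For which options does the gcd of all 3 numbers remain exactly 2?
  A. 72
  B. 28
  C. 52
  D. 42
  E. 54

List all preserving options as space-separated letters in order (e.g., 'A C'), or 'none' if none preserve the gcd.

Answer: A B C D E

Derivation:
Old gcd = 2; gcd of others (without N[0]) = 2
New gcd for candidate v: gcd(2, v). Preserves old gcd iff gcd(2, v) = 2.
  Option A: v=72, gcd(2,72)=2 -> preserves
  Option B: v=28, gcd(2,28)=2 -> preserves
  Option C: v=52, gcd(2,52)=2 -> preserves
  Option D: v=42, gcd(2,42)=2 -> preserves
  Option E: v=54, gcd(2,54)=2 -> preserves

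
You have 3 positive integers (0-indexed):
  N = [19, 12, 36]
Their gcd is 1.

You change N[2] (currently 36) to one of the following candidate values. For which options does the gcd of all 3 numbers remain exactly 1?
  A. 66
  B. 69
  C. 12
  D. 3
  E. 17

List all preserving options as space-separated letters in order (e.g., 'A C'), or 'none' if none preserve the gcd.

Answer: A B C D E

Derivation:
Old gcd = 1; gcd of others (without N[2]) = 1
New gcd for candidate v: gcd(1, v). Preserves old gcd iff gcd(1, v) = 1.
  Option A: v=66, gcd(1,66)=1 -> preserves
  Option B: v=69, gcd(1,69)=1 -> preserves
  Option C: v=12, gcd(1,12)=1 -> preserves
  Option D: v=3, gcd(1,3)=1 -> preserves
  Option E: v=17, gcd(1,17)=1 -> preserves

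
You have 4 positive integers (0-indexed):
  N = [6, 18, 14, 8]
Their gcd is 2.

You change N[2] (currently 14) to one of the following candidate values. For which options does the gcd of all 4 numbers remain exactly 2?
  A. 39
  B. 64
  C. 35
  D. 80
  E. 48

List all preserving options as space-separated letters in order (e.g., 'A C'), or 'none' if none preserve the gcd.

Answer: B D E

Derivation:
Old gcd = 2; gcd of others (without N[2]) = 2
New gcd for candidate v: gcd(2, v). Preserves old gcd iff gcd(2, v) = 2.
  Option A: v=39, gcd(2,39)=1 -> changes
  Option B: v=64, gcd(2,64)=2 -> preserves
  Option C: v=35, gcd(2,35)=1 -> changes
  Option D: v=80, gcd(2,80)=2 -> preserves
  Option E: v=48, gcd(2,48)=2 -> preserves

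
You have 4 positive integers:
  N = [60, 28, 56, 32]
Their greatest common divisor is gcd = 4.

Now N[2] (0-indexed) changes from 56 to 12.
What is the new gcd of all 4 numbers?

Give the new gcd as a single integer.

Answer: 4

Derivation:
Numbers: [60, 28, 56, 32], gcd = 4
Change: index 2, 56 -> 12
gcd of the OTHER numbers (without index 2): gcd([60, 28, 32]) = 4
New gcd = gcd(g_others, new_val) = gcd(4, 12) = 4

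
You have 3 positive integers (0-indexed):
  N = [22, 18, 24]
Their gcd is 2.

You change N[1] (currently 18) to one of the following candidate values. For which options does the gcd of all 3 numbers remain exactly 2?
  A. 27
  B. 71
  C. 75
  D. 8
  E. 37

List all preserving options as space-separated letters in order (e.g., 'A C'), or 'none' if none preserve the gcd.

Answer: D

Derivation:
Old gcd = 2; gcd of others (without N[1]) = 2
New gcd for candidate v: gcd(2, v). Preserves old gcd iff gcd(2, v) = 2.
  Option A: v=27, gcd(2,27)=1 -> changes
  Option B: v=71, gcd(2,71)=1 -> changes
  Option C: v=75, gcd(2,75)=1 -> changes
  Option D: v=8, gcd(2,8)=2 -> preserves
  Option E: v=37, gcd(2,37)=1 -> changes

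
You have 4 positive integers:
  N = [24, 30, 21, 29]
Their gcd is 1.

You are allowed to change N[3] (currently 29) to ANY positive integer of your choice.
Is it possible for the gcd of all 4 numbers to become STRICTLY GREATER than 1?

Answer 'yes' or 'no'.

Answer: yes

Derivation:
Current gcd = 1
gcd of all OTHER numbers (without N[3]=29): gcd([24, 30, 21]) = 3
The new gcd after any change is gcd(3, new_value).
This can be at most 3.
Since 3 > old gcd 1, the gcd CAN increase (e.g., set N[3] = 3).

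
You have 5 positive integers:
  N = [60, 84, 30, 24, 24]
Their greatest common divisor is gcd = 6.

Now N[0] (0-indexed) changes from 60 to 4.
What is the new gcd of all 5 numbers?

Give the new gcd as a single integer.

Numbers: [60, 84, 30, 24, 24], gcd = 6
Change: index 0, 60 -> 4
gcd of the OTHER numbers (without index 0): gcd([84, 30, 24, 24]) = 6
New gcd = gcd(g_others, new_val) = gcd(6, 4) = 2

Answer: 2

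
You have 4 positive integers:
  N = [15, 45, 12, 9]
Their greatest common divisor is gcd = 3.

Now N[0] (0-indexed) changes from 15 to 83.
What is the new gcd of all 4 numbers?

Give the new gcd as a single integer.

Answer: 1

Derivation:
Numbers: [15, 45, 12, 9], gcd = 3
Change: index 0, 15 -> 83
gcd of the OTHER numbers (without index 0): gcd([45, 12, 9]) = 3
New gcd = gcd(g_others, new_val) = gcd(3, 83) = 1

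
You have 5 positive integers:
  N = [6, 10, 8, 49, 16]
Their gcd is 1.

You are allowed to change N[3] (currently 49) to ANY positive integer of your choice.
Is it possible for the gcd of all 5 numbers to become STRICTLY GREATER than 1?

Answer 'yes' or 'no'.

Answer: yes

Derivation:
Current gcd = 1
gcd of all OTHER numbers (without N[3]=49): gcd([6, 10, 8, 16]) = 2
The new gcd after any change is gcd(2, new_value).
This can be at most 2.
Since 2 > old gcd 1, the gcd CAN increase (e.g., set N[3] = 2).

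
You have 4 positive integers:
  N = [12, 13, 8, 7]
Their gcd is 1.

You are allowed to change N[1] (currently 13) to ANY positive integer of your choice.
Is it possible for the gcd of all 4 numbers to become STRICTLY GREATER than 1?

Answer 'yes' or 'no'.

Answer: no

Derivation:
Current gcd = 1
gcd of all OTHER numbers (without N[1]=13): gcd([12, 8, 7]) = 1
The new gcd after any change is gcd(1, new_value).
This can be at most 1.
Since 1 = old gcd 1, the gcd can only stay the same or decrease.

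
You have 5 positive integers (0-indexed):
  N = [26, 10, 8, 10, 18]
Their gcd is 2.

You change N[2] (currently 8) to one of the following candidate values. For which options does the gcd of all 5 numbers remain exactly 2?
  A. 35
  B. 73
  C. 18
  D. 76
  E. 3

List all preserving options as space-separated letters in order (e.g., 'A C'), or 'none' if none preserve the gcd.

Old gcd = 2; gcd of others (without N[2]) = 2
New gcd for candidate v: gcd(2, v). Preserves old gcd iff gcd(2, v) = 2.
  Option A: v=35, gcd(2,35)=1 -> changes
  Option B: v=73, gcd(2,73)=1 -> changes
  Option C: v=18, gcd(2,18)=2 -> preserves
  Option D: v=76, gcd(2,76)=2 -> preserves
  Option E: v=3, gcd(2,3)=1 -> changes

Answer: C D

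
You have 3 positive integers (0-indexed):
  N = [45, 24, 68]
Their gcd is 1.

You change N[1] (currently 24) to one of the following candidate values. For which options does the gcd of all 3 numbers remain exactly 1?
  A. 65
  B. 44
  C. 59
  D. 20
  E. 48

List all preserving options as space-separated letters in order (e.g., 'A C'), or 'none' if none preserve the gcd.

Answer: A B C D E

Derivation:
Old gcd = 1; gcd of others (without N[1]) = 1
New gcd for candidate v: gcd(1, v). Preserves old gcd iff gcd(1, v) = 1.
  Option A: v=65, gcd(1,65)=1 -> preserves
  Option B: v=44, gcd(1,44)=1 -> preserves
  Option C: v=59, gcd(1,59)=1 -> preserves
  Option D: v=20, gcd(1,20)=1 -> preserves
  Option E: v=48, gcd(1,48)=1 -> preserves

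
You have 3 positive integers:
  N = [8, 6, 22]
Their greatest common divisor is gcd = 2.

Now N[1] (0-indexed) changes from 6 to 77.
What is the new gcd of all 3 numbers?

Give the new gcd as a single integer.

Answer: 1

Derivation:
Numbers: [8, 6, 22], gcd = 2
Change: index 1, 6 -> 77
gcd of the OTHER numbers (without index 1): gcd([8, 22]) = 2
New gcd = gcd(g_others, new_val) = gcd(2, 77) = 1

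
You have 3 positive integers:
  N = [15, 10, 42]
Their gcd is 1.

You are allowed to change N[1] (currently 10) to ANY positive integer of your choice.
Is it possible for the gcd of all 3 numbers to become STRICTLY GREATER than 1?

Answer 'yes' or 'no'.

Current gcd = 1
gcd of all OTHER numbers (without N[1]=10): gcd([15, 42]) = 3
The new gcd after any change is gcd(3, new_value).
This can be at most 3.
Since 3 > old gcd 1, the gcd CAN increase (e.g., set N[1] = 3).

Answer: yes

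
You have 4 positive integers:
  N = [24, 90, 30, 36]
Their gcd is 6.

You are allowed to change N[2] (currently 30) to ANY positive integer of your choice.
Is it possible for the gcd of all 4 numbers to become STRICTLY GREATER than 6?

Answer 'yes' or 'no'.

Current gcd = 6
gcd of all OTHER numbers (without N[2]=30): gcd([24, 90, 36]) = 6
The new gcd after any change is gcd(6, new_value).
This can be at most 6.
Since 6 = old gcd 6, the gcd can only stay the same or decrease.

Answer: no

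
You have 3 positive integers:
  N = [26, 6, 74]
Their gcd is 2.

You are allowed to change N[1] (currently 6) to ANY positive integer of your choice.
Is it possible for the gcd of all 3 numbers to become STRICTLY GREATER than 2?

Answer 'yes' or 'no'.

Current gcd = 2
gcd of all OTHER numbers (without N[1]=6): gcd([26, 74]) = 2
The new gcd after any change is gcd(2, new_value).
This can be at most 2.
Since 2 = old gcd 2, the gcd can only stay the same or decrease.

Answer: no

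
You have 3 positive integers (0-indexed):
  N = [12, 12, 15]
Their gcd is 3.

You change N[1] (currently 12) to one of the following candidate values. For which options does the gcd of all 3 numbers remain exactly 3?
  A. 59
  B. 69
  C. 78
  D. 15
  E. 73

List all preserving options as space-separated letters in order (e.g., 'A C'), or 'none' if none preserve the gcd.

Answer: B C D

Derivation:
Old gcd = 3; gcd of others (without N[1]) = 3
New gcd for candidate v: gcd(3, v). Preserves old gcd iff gcd(3, v) = 3.
  Option A: v=59, gcd(3,59)=1 -> changes
  Option B: v=69, gcd(3,69)=3 -> preserves
  Option C: v=78, gcd(3,78)=3 -> preserves
  Option D: v=15, gcd(3,15)=3 -> preserves
  Option E: v=73, gcd(3,73)=1 -> changes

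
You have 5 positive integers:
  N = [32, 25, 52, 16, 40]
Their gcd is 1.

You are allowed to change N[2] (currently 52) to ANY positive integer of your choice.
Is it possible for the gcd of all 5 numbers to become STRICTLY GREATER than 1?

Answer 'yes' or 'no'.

Current gcd = 1
gcd of all OTHER numbers (without N[2]=52): gcd([32, 25, 16, 40]) = 1
The new gcd after any change is gcd(1, new_value).
This can be at most 1.
Since 1 = old gcd 1, the gcd can only stay the same or decrease.

Answer: no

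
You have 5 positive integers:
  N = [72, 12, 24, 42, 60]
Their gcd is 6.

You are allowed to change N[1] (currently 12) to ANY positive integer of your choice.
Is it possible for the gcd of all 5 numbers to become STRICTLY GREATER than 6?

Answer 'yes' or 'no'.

Answer: no

Derivation:
Current gcd = 6
gcd of all OTHER numbers (without N[1]=12): gcd([72, 24, 42, 60]) = 6
The new gcd after any change is gcd(6, new_value).
This can be at most 6.
Since 6 = old gcd 6, the gcd can only stay the same or decrease.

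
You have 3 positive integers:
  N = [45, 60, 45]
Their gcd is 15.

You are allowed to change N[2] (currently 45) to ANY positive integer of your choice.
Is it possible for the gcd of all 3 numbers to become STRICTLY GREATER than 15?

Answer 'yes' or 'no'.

Answer: no

Derivation:
Current gcd = 15
gcd of all OTHER numbers (without N[2]=45): gcd([45, 60]) = 15
The new gcd after any change is gcd(15, new_value).
This can be at most 15.
Since 15 = old gcd 15, the gcd can only stay the same or decrease.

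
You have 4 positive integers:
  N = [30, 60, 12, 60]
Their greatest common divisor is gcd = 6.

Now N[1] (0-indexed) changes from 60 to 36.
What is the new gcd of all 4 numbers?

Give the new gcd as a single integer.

Numbers: [30, 60, 12, 60], gcd = 6
Change: index 1, 60 -> 36
gcd of the OTHER numbers (without index 1): gcd([30, 12, 60]) = 6
New gcd = gcd(g_others, new_val) = gcd(6, 36) = 6

Answer: 6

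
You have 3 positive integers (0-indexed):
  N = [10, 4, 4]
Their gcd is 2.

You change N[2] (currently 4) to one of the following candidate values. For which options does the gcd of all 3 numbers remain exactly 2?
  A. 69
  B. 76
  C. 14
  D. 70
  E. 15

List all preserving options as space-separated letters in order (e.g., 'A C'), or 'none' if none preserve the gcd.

Old gcd = 2; gcd of others (without N[2]) = 2
New gcd for candidate v: gcd(2, v). Preserves old gcd iff gcd(2, v) = 2.
  Option A: v=69, gcd(2,69)=1 -> changes
  Option B: v=76, gcd(2,76)=2 -> preserves
  Option C: v=14, gcd(2,14)=2 -> preserves
  Option D: v=70, gcd(2,70)=2 -> preserves
  Option E: v=15, gcd(2,15)=1 -> changes

Answer: B C D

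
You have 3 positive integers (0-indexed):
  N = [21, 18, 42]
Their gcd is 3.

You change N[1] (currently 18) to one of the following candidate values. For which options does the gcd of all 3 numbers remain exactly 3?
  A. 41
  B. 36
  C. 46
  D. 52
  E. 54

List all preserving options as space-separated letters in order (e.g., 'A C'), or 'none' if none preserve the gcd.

Answer: B E

Derivation:
Old gcd = 3; gcd of others (without N[1]) = 21
New gcd for candidate v: gcd(21, v). Preserves old gcd iff gcd(21, v) = 3.
  Option A: v=41, gcd(21,41)=1 -> changes
  Option B: v=36, gcd(21,36)=3 -> preserves
  Option C: v=46, gcd(21,46)=1 -> changes
  Option D: v=52, gcd(21,52)=1 -> changes
  Option E: v=54, gcd(21,54)=3 -> preserves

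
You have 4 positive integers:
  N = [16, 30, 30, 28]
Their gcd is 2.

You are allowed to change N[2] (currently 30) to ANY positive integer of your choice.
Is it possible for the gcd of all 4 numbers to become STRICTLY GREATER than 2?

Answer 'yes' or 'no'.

Answer: no

Derivation:
Current gcd = 2
gcd of all OTHER numbers (without N[2]=30): gcd([16, 30, 28]) = 2
The new gcd after any change is gcd(2, new_value).
This can be at most 2.
Since 2 = old gcd 2, the gcd can only stay the same or decrease.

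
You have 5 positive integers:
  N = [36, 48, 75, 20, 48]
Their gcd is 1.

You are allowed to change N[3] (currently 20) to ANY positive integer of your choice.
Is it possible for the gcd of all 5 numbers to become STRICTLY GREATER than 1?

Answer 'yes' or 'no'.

Current gcd = 1
gcd of all OTHER numbers (without N[3]=20): gcd([36, 48, 75, 48]) = 3
The new gcd after any change is gcd(3, new_value).
This can be at most 3.
Since 3 > old gcd 1, the gcd CAN increase (e.g., set N[3] = 3).

Answer: yes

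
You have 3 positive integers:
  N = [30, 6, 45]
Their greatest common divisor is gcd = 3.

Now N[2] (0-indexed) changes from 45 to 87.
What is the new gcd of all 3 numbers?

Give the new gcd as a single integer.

Answer: 3

Derivation:
Numbers: [30, 6, 45], gcd = 3
Change: index 2, 45 -> 87
gcd of the OTHER numbers (without index 2): gcd([30, 6]) = 6
New gcd = gcd(g_others, new_val) = gcd(6, 87) = 3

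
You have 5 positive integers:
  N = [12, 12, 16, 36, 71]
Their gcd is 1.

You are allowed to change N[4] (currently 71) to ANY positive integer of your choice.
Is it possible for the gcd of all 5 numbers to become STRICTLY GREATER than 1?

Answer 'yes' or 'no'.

Answer: yes

Derivation:
Current gcd = 1
gcd of all OTHER numbers (without N[4]=71): gcd([12, 12, 16, 36]) = 4
The new gcd after any change is gcd(4, new_value).
This can be at most 4.
Since 4 > old gcd 1, the gcd CAN increase (e.g., set N[4] = 4).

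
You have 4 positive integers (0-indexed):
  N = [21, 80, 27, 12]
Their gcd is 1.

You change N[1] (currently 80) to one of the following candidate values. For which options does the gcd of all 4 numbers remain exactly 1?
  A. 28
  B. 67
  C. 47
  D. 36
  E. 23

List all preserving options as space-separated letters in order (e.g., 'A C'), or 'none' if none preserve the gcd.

Old gcd = 1; gcd of others (without N[1]) = 3
New gcd for candidate v: gcd(3, v). Preserves old gcd iff gcd(3, v) = 1.
  Option A: v=28, gcd(3,28)=1 -> preserves
  Option B: v=67, gcd(3,67)=1 -> preserves
  Option C: v=47, gcd(3,47)=1 -> preserves
  Option D: v=36, gcd(3,36)=3 -> changes
  Option E: v=23, gcd(3,23)=1 -> preserves

Answer: A B C E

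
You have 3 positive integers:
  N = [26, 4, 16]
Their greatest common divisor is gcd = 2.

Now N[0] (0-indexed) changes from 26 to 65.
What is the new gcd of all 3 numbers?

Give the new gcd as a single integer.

Numbers: [26, 4, 16], gcd = 2
Change: index 0, 26 -> 65
gcd of the OTHER numbers (without index 0): gcd([4, 16]) = 4
New gcd = gcd(g_others, new_val) = gcd(4, 65) = 1

Answer: 1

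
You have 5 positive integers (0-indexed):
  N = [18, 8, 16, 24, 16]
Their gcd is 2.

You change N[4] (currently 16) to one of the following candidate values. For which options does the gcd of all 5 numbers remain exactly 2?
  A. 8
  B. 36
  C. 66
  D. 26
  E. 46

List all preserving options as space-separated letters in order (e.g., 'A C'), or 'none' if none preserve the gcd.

Old gcd = 2; gcd of others (without N[4]) = 2
New gcd for candidate v: gcd(2, v). Preserves old gcd iff gcd(2, v) = 2.
  Option A: v=8, gcd(2,8)=2 -> preserves
  Option B: v=36, gcd(2,36)=2 -> preserves
  Option C: v=66, gcd(2,66)=2 -> preserves
  Option D: v=26, gcd(2,26)=2 -> preserves
  Option E: v=46, gcd(2,46)=2 -> preserves

Answer: A B C D E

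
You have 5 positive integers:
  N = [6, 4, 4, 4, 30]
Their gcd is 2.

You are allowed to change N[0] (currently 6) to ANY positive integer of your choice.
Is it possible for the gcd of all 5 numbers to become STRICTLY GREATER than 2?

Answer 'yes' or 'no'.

Current gcd = 2
gcd of all OTHER numbers (without N[0]=6): gcd([4, 4, 4, 30]) = 2
The new gcd after any change is gcd(2, new_value).
This can be at most 2.
Since 2 = old gcd 2, the gcd can only stay the same or decrease.

Answer: no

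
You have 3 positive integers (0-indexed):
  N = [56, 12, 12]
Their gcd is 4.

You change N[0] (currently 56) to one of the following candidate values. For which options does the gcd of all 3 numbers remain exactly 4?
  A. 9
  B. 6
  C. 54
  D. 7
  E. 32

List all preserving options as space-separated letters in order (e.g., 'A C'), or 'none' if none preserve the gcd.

Old gcd = 4; gcd of others (without N[0]) = 12
New gcd for candidate v: gcd(12, v). Preserves old gcd iff gcd(12, v) = 4.
  Option A: v=9, gcd(12,9)=3 -> changes
  Option B: v=6, gcd(12,6)=6 -> changes
  Option C: v=54, gcd(12,54)=6 -> changes
  Option D: v=7, gcd(12,7)=1 -> changes
  Option E: v=32, gcd(12,32)=4 -> preserves

Answer: E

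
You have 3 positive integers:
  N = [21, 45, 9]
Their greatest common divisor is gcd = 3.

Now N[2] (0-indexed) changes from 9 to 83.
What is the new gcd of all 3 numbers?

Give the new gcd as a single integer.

Answer: 1

Derivation:
Numbers: [21, 45, 9], gcd = 3
Change: index 2, 9 -> 83
gcd of the OTHER numbers (without index 2): gcd([21, 45]) = 3
New gcd = gcd(g_others, new_val) = gcd(3, 83) = 1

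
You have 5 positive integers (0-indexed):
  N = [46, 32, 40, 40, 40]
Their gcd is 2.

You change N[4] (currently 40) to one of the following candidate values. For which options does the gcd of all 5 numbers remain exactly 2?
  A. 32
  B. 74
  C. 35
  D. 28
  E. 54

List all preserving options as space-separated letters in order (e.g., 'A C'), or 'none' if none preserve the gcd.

Answer: A B D E

Derivation:
Old gcd = 2; gcd of others (without N[4]) = 2
New gcd for candidate v: gcd(2, v). Preserves old gcd iff gcd(2, v) = 2.
  Option A: v=32, gcd(2,32)=2 -> preserves
  Option B: v=74, gcd(2,74)=2 -> preserves
  Option C: v=35, gcd(2,35)=1 -> changes
  Option D: v=28, gcd(2,28)=2 -> preserves
  Option E: v=54, gcd(2,54)=2 -> preserves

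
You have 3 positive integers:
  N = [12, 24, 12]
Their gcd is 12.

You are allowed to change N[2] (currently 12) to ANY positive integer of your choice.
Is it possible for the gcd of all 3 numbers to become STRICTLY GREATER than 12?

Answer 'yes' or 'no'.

Current gcd = 12
gcd of all OTHER numbers (without N[2]=12): gcd([12, 24]) = 12
The new gcd after any change is gcd(12, new_value).
This can be at most 12.
Since 12 = old gcd 12, the gcd can only stay the same or decrease.

Answer: no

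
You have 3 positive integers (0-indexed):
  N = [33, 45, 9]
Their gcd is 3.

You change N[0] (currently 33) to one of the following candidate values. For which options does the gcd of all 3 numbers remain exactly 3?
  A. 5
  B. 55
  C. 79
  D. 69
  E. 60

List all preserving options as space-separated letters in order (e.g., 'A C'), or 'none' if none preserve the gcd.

Answer: D E

Derivation:
Old gcd = 3; gcd of others (without N[0]) = 9
New gcd for candidate v: gcd(9, v). Preserves old gcd iff gcd(9, v) = 3.
  Option A: v=5, gcd(9,5)=1 -> changes
  Option B: v=55, gcd(9,55)=1 -> changes
  Option C: v=79, gcd(9,79)=1 -> changes
  Option D: v=69, gcd(9,69)=3 -> preserves
  Option E: v=60, gcd(9,60)=3 -> preserves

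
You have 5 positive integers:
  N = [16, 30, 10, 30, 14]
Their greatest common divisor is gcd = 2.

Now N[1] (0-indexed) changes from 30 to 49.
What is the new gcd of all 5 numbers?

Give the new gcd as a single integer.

Answer: 1

Derivation:
Numbers: [16, 30, 10, 30, 14], gcd = 2
Change: index 1, 30 -> 49
gcd of the OTHER numbers (without index 1): gcd([16, 10, 30, 14]) = 2
New gcd = gcd(g_others, new_val) = gcd(2, 49) = 1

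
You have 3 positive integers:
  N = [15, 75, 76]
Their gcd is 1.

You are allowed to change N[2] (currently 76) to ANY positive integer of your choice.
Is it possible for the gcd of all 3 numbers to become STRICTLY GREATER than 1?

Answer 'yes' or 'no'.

Current gcd = 1
gcd of all OTHER numbers (without N[2]=76): gcd([15, 75]) = 15
The new gcd after any change is gcd(15, new_value).
This can be at most 15.
Since 15 > old gcd 1, the gcd CAN increase (e.g., set N[2] = 15).

Answer: yes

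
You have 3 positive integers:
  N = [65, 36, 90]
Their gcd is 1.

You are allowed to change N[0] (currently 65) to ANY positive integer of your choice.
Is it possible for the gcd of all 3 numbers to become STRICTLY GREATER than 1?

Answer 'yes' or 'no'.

Answer: yes

Derivation:
Current gcd = 1
gcd of all OTHER numbers (without N[0]=65): gcd([36, 90]) = 18
The new gcd after any change is gcd(18, new_value).
This can be at most 18.
Since 18 > old gcd 1, the gcd CAN increase (e.g., set N[0] = 18).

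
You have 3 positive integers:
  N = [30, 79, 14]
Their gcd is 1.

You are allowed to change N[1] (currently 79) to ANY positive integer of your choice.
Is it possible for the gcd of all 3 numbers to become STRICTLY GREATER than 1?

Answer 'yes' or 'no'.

Answer: yes

Derivation:
Current gcd = 1
gcd of all OTHER numbers (without N[1]=79): gcd([30, 14]) = 2
The new gcd after any change is gcd(2, new_value).
This can be at most 2.
Since 2 > old gcd 1, the gcd CAN increase (e.g., set N[1] = 2).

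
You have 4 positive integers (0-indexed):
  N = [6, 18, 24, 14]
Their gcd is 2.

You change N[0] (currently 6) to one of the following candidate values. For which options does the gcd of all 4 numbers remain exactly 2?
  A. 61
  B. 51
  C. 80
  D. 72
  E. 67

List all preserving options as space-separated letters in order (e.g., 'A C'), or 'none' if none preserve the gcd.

Old gcd = 2; gcd of others (without N[0]) = 2
New gcd for candidate v: gcd(2, v). Preserves old gcd iff gcd(2, v) = 2.
  Option A: v=61, gcd(2,61)=1 -> changes
  Option B: v=51, gcd(2,51)=1 -> changes
  Option C: v=80, gcd(2,80)=2 -> preserves
  Option D: v=72, gcd(2,72)=2 -> preserves
  Option E: v=67, gcd(2,67)=1 -> changes

Answer: C D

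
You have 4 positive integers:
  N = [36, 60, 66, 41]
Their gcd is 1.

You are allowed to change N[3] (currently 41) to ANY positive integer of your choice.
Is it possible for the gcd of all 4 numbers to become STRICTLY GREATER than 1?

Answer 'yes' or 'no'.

Answer: yes

Derivation:
Current gcd = 1
gcd of all OTHER numbers (without N[3]=41): gcd([36, 60, 66]) = 6
The new gcd after any change is gcd(6, new_value).
This can be at most 6.
Since 6 > old gcd 1, the gcd CAN increase (e.g., set N[3] = 6).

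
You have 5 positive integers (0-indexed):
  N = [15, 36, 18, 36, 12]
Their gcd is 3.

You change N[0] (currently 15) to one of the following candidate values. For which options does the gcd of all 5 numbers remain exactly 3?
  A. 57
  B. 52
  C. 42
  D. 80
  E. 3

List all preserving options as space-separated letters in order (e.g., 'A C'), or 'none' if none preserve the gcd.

Old gcd = 3; gcd of others (without N[0]) = 6
New gcd for candidate v: gcd(6, v). Preserves old gcd iff gcd(6, v) = 3.
  Option A: v=57, gcd(6,57)=3 -> preserves
  Option B: v=52, gcd(6,52)=2 -> changes
  Option C: v=42, gcd(6,42)=6 -> changes
  Option D: v=80, gcd(6,80)=2 -> changes
  Option E: v=3, gcd(6,3)=3 -> preserves

Answer: A E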